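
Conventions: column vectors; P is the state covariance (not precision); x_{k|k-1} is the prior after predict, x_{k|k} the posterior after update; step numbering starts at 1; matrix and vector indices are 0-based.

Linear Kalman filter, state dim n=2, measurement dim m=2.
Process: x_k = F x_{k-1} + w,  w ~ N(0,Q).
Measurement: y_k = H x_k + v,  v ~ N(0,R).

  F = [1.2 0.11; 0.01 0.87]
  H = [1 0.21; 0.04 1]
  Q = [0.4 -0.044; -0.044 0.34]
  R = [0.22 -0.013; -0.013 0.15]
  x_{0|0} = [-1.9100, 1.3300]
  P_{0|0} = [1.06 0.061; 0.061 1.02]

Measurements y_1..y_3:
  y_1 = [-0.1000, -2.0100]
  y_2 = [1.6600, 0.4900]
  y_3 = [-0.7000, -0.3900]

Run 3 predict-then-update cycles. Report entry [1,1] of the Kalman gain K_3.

K[1,1] = 0.7405

step 1: x^-=[-2.1457, 1.1380]  P^-=[1.9548 0.1301; 0.1301 1.1132]  S=[2.2786 0.4301; 0.4301 1.2767]  K=[0.8961 -0.1388; -0.0061 0.8780]  nu=[1.8067, -3.0622]  x^+=[-0.1017, -1.5616]  P^+=[0.2075 -0.0408; -0.0408 0.1334]
step 2: x^-=[-0.2939, -1.3596]  P^-=[0.6897 -0.0713; -0.0713 0.4403]  S=[0.8991 0.0351; 0.0351 0.5857]  K=[0.7551 -0.1200; -0.0057 0.7472]  nu=[2.2394, 1.8614]  x^+=[1.1737, 0.0185]  P^+=[0.1750 -0.0348; -0.0348 0.1135]
step 3: x^-=[1.4105, 0.0278]  P^-=[0.6442 -0.0674; -0.0674 0.4254]  S=[0.8546 0.0341; 0.0341 0.5710]  K=[0.7419 -0.1173; -0.0039 0.7405]  nu=[-2.1163, -0.4742]  x^+=[-0.1039, -0.3150]  P^+=[0.1719 -0.0341; -0.0341 0.1125]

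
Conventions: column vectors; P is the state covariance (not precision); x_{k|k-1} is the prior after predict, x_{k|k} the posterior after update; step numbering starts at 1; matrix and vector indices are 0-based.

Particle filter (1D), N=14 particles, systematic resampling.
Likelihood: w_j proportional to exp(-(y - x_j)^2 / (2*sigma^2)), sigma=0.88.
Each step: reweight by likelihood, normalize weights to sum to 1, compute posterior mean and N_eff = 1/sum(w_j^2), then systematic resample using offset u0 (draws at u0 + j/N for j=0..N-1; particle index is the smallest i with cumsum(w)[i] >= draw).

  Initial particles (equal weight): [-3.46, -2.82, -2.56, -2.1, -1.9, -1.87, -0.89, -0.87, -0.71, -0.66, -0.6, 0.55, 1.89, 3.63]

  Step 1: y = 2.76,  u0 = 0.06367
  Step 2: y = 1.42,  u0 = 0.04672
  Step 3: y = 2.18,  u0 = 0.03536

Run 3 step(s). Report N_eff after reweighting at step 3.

N_eff = 13.4725

step 1: w=[0.0000, 0.0000, 0.0000, 0.0000, 0.0000, 0.0000, 0.0001, 0.0002, 0.0003, 0.0004, 0.0005, 0.0336, 0.4824, 0.4824]  mean=2.6803  Neff=2.1433  idx=[12, 12, 12, 12, 12, 12, 12, 13, 13, 13, 13, 13, 13, 13]
step 2: w=[0.1362, 0.1362, 0.1362, 0.1362, 0.1362, 0.1362, 0.1362, 0.0067, 0.0067, 0.0067, 0.0067, 0.0067, 0.0067, 0.0067]  mean=1.9717  Neff=7.6878  idx=[0, 0, 1, 1, 2, 2, 3, 4, 4, 5, 5, 6, 6, 10]
step 3: w=[0.0753, 0.0753, 0.0753, 0.0753, 0.0753, 0.0753, 0.0753, 0.0753, 0.0753, 0.0753, 0.0753, 0.0753, 0.0753, 0.0205]  mean=1.9256  Neff=13.4725  idx=[0, 1, 2, 3, 4, 5, 6, 7, 8, 9, 9, 10, 11, 12]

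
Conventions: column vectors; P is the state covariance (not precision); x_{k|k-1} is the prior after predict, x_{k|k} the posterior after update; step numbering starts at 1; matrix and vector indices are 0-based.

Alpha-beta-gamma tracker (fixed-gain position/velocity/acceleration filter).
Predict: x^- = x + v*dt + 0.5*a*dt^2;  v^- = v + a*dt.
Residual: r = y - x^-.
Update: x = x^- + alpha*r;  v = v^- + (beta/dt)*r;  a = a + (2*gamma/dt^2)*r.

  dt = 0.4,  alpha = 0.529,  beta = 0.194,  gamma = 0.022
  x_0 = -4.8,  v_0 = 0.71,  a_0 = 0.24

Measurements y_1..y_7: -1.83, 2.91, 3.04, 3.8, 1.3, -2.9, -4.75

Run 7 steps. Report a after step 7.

step 1: x_pred=-4.4968  r=2.6668  x^+=-3.0861  v^+=2.0994  a^+=0.9734
step 2: x_pred=-2.1684  r=5.0784  x^+=0.5181  v^+=4.9518  a^+=2.3699
step 3: x_pred=2.6884  r=0.3516  x^+=2.8744  v^+=6.0703  a^+=2.4666
step 4: x_pred=5.4998  r=-1.6998  x^+=4.6006  v^+=6.2325  a^+=1.9992
step 5: x_pred=7.2536  r=-5.9536  x^+=4.1041  v^+=4.1447  a^+=0.3620
step 6: x_pred=5.7910  r=-8.6910  x^+=1.1935  v^+=0.0744  a^+=-2.0281
step 7: x_pred=1.0610  r=-5.8110  x^+=-2.0130  v^+=-3.5552  a^+=-3.6261

a_post = -3.6261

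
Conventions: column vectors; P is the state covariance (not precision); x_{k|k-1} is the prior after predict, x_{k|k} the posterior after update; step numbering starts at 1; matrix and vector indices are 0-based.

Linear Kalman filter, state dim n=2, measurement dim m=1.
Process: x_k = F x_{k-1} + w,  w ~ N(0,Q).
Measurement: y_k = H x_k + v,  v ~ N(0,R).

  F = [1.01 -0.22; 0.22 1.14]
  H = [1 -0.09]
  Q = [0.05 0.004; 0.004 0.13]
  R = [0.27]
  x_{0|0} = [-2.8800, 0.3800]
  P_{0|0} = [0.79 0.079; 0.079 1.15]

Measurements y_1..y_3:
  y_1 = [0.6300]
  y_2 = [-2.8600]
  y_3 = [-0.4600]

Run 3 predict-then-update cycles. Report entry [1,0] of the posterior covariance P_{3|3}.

P_post[1,0] = -0.1201

step 1: x^-=[-2.9924, -0.2004]  P^-=[0.8764 -0.0217; -0.0217 1.7024]  S=[1.1641]  K=[0.7545; -0.1503]  nu=[3.6044]  x^+=[-0.2728, -0.7421]  P^+=[0.2137 0.1103; 0.1103 1.6761]
step 2: x^-=[-0.1122, -0.9060]  P^-=[0.3001 -0.2473; -0.2473 2.3739]  S=[0.6338]  K=[0.5085; -0.7272]  nu=[-2.8293]  x^+=[-1.5511, 1.1516]  P^+=[0.1361 -0.0129; -0.0129 2.0387]
step 3: x^-=[-1.8199, 0.9715]  P^-=[0.2933 -0.4913; -0.4913 2.7797]  S=[0.6742]  K=[0.5006; -1.0997]  nu=[1.4474]  x^+=[-1.0954, -0.6201]  P^+=[0.1243 -0.1201; -0.1201 1.9643]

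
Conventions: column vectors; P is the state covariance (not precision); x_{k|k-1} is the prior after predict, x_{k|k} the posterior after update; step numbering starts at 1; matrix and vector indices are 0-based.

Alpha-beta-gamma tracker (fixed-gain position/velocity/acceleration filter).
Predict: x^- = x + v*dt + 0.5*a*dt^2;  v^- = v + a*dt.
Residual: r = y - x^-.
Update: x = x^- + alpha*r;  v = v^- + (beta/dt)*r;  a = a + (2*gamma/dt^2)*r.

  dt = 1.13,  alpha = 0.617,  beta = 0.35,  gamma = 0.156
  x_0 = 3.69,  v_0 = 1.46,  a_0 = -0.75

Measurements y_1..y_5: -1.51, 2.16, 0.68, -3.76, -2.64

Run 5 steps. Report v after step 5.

step 1: x_pred=4.8610  r=-6.3710  x^+=0.9301  v^+=-1.3608  a^+=-2.3067
step 2: x_pred=-2.0803  r=4.2403  x^+=0.5359  v^+=-2.6540  a^+=-1.2706
step 3: x_pred=-3.2743  r=3.9543  x^+=-0.8345  v^+=-2.8650  a^+=-0.3044
step 4: x_pred=-4.2663  r=0.5063  x^+=-3.9539  v^+=-3.0522  a^+=-0.1807
step 5: x_pred=-7.5182  r=4.8782  x^+=-4.5084  v^+=-1.7454  a^+=1.0112

v_post = -1.7454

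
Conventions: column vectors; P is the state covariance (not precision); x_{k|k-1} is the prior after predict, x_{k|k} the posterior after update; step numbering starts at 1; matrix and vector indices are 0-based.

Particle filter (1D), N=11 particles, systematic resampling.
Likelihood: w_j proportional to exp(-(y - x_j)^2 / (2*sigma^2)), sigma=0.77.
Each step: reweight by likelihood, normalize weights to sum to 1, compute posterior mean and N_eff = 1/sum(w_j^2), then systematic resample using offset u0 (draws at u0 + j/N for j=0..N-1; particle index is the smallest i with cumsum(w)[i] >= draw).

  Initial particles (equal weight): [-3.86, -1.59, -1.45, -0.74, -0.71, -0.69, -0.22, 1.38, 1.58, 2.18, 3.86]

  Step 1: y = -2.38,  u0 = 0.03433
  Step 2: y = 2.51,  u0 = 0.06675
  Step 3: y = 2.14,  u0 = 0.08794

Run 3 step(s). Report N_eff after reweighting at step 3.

step 1: w=[0.1025, 0.3839, 0.3134, 0.0673, 0.0619, 0.0584, 0.0127, 0.0000, 0.0000, 0.0000, 0.0000]  mean=-1.5971  Neff=3.7313  idx=[0, 1, 1, 1, 1, 2, 2, 2, 2, 3, 5]
step 2: w=[0.0000, 0.0022, 0.0022, 0.0022, 0.0022, 0.0056, 0.0056, 0.0056, 0.0056, 0.4190, 0.5500]  mean=-0.7357  Neff=2.0911  idx=[9, 9, 9, 9, 9, 10, 10, 10, 10, 10, 10]
step 3: w=[0.0792, 0.0792, 0.0792, 0.0792, 0.0792, 0.1007, 0.1007, 0.1007, 0.1007, 0.1007, 0.1007]  mean=-0.7098  Neff=10.8489  idx=[1, 2, 3, 4, 5, 6, 7, 8, 9, 10, 10]

N_eff = 10.8489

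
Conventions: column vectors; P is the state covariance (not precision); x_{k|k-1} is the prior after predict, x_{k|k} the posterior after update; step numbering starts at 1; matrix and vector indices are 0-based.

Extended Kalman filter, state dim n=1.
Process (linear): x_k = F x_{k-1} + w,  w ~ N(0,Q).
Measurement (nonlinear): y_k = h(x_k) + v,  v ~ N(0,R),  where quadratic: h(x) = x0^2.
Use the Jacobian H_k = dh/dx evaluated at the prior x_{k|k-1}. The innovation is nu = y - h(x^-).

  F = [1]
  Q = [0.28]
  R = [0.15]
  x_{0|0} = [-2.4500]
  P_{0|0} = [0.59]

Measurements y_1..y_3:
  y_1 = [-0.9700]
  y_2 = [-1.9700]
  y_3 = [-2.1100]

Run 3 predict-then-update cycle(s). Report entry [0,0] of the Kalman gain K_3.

step 1: x^-=[-2.4500]  P^-=[0.8700]  H_jac=[-4.9000]  S=[21.0387]  K=[-0.2026]  nu=[-6.9725]  x^+=[-1.0372]  P^+=[0.0062]
step 2: x^-=[-1.0372]  P^-=[0.2862]  H_jac=[-2.0744]  S=[1.3815]  K=[-0.4297]  nu=[-3.0458]  x^+=[0.2717]  P^+=[0.0311]
step 3: x^-=[0.2717]  P^-=[0.3111]  H_jac=[0.5433]  S=[0.2418]  K=[0.6989]  nu=[-2.1838]  x^+=[-1.2546]  P^+=[0.1929]

K[0,0] = 0.6989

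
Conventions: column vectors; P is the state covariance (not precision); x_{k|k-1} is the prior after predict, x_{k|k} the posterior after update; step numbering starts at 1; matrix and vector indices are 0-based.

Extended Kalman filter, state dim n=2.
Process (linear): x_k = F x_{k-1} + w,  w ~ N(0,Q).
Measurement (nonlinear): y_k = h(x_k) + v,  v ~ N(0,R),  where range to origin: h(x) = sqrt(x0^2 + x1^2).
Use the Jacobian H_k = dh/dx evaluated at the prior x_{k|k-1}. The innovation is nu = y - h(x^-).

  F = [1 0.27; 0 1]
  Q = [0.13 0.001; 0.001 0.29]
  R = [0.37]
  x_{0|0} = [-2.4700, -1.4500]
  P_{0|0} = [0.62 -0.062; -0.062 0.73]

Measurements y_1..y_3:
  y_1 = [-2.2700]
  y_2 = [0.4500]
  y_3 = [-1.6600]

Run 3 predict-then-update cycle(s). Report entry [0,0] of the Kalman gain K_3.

K[0,0] = 0.3680

step 1: x^-=[-2.8615, -1.4500]  P^-=[0.7697 0.1361; 0.1361 1.0200]  H_jac=[-0.8920 -0.4520]  S=[1.3006]  K=[-0.5752; -0.4478]  nu=[-5.4779]  x^+=[0.2895, 1.0032]  P^+=[0.3394 -0.1989; -0.1989 0.7592]
step 2: x^-=[0.5603, 1.0032]  P^-=[0.4173 0.0070; 0.0070 1.0492]  H_jac=[0.4876 0.8730]  S=[1.2749]  K=[0.1644; 0.7211]  nu=[-0.6990]  x^+=[0.4454, 0.4990]  P^+=[0.3828 -0.1441; -0.1441 0.3861]
step 3: x^-=[0.5801, 0.4990]  P^-=[0.4632 -0.0389; -0.0389 0.6761]  H_jac=[0.7581 0.6522]  S=[0.8853]  K=[0.3680; 0.4648]  nu=[-2.4252]  x^+=[-0.3123, -0.6282]  P^+=[0.3433 -0.1903; -0.1903 0.4849]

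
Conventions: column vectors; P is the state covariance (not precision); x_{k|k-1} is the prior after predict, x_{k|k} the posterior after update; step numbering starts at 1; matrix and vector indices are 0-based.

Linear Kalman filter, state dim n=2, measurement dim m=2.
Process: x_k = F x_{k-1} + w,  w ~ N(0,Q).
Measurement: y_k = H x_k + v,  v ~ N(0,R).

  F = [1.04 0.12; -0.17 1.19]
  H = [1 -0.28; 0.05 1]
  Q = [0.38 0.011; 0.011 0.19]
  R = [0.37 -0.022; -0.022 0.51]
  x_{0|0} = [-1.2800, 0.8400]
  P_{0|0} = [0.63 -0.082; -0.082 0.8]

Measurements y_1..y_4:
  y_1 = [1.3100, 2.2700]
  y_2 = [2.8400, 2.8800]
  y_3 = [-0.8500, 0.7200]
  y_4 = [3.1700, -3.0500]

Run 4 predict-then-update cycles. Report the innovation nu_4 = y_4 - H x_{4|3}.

innov = [2.6431, -4.7798]

step 1: x^-=[-1.2304, 1.2172]  P^-=[1.0525 -0.0860; -0.0860 1.3743]  S=[1.5783 -0.4389; -0.4389 1.8783]  K=[0.7242 0.1515; -0.1021 0.7055]  nu=[2.8812, 1.1143]  x^+=[1.0250, 1.7093]  P^+=[0.2779 0.0474; 0.0474 0.3597]
step 2: x^-=[1.2711, 1.8598]  P^-=[0.6976 0.0710; 0.0710 0.6882]  S=[1.0818 -0.1098; -0.1098 1.2070]  K=[0.6413 0.1460; -0.0548 0.5681]  nu=[2.0897, 0.9566]  x^+=[2.7509, 2.2887]  P^+=[0.2475 0.0480; 0.0480 0.2885]
step 3: x^-=[3.1356, 2.2559]  P^-=[0.6638 0.0669; 0.0669 0.5863]  S=[1.0424 -0.0870; -0.0870 1.1047]  K=[0.6306 0.1403; -0.0491 0.5299]  nu=[-3.3539, -1.6927]  x^+=[0.7831, 1.5236]  P^+=[0.2430 0.0455; 0.0455 0.2691]
step 4: x^-=[0.9973, 1.6799]  P^-=[0.6580 0.0619; 0.0619 0.5596]  S=[1.0373 -0.0848; -0.0848 1.0775]  K=[0.6289 0.1375; -0.0490 0.5184]  nu=[2.6431, -4.7798]  x^+=[2.0026, -0.9276]  P^+=[0.2420 0.0442; 0.0442 0.2633]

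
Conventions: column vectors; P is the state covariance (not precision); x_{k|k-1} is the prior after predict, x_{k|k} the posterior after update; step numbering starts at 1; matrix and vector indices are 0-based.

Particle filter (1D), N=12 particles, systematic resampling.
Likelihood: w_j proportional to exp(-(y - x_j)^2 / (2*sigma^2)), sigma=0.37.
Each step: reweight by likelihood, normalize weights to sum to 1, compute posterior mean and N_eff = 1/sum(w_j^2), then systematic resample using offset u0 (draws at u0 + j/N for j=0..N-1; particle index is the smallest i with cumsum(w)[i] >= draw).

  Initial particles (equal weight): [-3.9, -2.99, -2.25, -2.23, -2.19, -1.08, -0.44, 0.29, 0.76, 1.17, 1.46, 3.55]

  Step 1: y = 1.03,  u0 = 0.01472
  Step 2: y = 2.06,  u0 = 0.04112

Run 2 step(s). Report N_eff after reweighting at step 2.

step 1: w=[0.0000, 0.0000, 0.0000, 0.0000, 0.0000, 0.0000, 0.0002, 0.0578, 0.3272, 0.3975, 0.2173, 0.0000]  mean=1.0478  Neff=3.1681  idx=[7, 8, 8, 8, 8, 9, 9, 9, 9, 9, 10, 10]
step 2: w=[0.0000, 0.0025, 0.0025, 0.0025, 0.0025, 0.0674, 0.0674, 0.0674, 0.0674, 0.0674, 0.3265, 0.3265]  mean=1.3552  Neff=4.2389  idx=[5, 6, 7, 9, 10, 10, 10, 10, 11, 11, 11, 11]

N_eff = 4.2389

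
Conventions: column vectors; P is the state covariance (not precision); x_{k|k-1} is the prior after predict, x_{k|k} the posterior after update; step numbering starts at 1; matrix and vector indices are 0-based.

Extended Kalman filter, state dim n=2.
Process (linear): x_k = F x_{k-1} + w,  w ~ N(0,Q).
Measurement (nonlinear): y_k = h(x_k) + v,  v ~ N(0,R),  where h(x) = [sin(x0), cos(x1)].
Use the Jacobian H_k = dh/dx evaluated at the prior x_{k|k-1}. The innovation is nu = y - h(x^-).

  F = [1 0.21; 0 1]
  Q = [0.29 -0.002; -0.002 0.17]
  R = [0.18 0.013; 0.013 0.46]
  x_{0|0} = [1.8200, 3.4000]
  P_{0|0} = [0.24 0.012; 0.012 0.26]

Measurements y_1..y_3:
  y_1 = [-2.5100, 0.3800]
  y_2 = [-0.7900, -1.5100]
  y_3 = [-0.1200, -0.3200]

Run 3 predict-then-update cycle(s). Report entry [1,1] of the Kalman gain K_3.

K[1,1] = 0.3274

step 1: x^-=[2.5340, 3.4000]  P^-=[0.5465 0.0646; 0.0646 0.4300]  H_jac=[-0.8210 0.0000; 0.0000 0.2555]  S=[0.5484 -0.0006; -0.0006 0.4881]  K=[-0.8182 0.0329; -0.0965 0.2250]  nu=[-3.0809, 1.3468]  x^+=[5.0990, 4.0003]  P^+=[0.1789 0.0176; 0.0176 0.4002]
step 2: x^-=[5.9391, 4.0003]  P^-=[0.4939 0.0996; 0.0996 0.5702]  H_jac=[0.9414 0.0000; 0.0000 0.7570]  S=[0.6177 0.0840; 0.0840 0.7867]  K=[0.7506 0.0157; 0.0784 0.5402]  nu=[-0.4526, -0.8566]  x^+=[5.5859, 3.5021]  P^+=[0.1437 0.0224; 0.0224 0.3296]
step 3: x^-=[6.3213, 3.5021]  P^-=[0.4577 0.0897; 0.0897 0.4996]  H_jac=[0.9993 0.0000; 0.0000 0.3527]  S=[0.6370 0.0446; 0.0446 0.5222]  K=[0.7180 -0.0008; 0.1177 0.3274]  nu=[-0.1581, 0.6157]  x^+=[6.2073, 3.6851]  P^+=[0.1293 0.0255; 0.0255 0.4314]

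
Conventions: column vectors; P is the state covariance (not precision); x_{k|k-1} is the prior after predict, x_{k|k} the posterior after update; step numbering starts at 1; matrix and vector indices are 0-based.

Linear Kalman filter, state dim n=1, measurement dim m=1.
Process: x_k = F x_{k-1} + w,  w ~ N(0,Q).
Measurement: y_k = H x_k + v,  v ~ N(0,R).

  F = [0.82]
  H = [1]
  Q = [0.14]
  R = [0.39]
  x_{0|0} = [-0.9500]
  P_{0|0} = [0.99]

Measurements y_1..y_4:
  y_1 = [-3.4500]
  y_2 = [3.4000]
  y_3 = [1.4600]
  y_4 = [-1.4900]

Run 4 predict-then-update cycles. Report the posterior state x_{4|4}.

x_post = [-0.1923]

step 1: x^-=[-0.7790]  P^-=[0.8057]  S=[1.1957]  K=[0.6738]  nu=[-2.6710]  x^+=[-2.5788]  P^+=[0.2628]
step 2: x^-=[-2.1146]  P^-=[0.3167]  S=[0.7067]  K=[0.4481]  nu=[5.5146]  x^+=[0.3567]  P^+=[0.1748]
step 3: x^-=[0.2925]  P^-=[0.2575]  S=[0.6475]  K=[0.3977]  nu=[1.1675]  x^+=[0.7568]  P^+=[0.1551]
step 4: x^-=[0.6206]  P^-=[0.2443]  S=[0.6343]  K=[0.3851]  nu=[-2.1106]  x^+=[-0.1923]  P^+=[0.1502]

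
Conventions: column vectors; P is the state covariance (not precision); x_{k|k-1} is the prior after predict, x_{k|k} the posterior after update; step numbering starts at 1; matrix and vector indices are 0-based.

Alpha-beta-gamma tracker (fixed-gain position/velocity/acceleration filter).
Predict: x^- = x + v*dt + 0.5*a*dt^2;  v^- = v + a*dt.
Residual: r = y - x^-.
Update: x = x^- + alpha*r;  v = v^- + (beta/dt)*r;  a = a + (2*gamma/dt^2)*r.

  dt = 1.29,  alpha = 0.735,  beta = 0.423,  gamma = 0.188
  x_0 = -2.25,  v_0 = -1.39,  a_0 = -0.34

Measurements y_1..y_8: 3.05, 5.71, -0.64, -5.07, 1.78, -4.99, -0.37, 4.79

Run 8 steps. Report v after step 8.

v_post = 3.1223

step 1: x_pred=-4.3260  r=7.3760  x^+=1.0954  v^+=0.5900  a^+=1.3266
step 2: x_pred=2.9603  r=2.7497  x^+=4.9813  v^+=3.2030  a^+=1.9479
step 3: x_pred=10.7339  r=-11.3739  x^+=2.3741  v^+=1.9862  a^+=-0.6220
step 4: x_pred=4.4187  r=-9.4887  x^+=-2.5555  v^+=-1.9277  a^+=-2.7660
step 5: x_pred=-7.3436  r=9.1236  x^+=-0.6378  v^+=-2.5041  a^+=-0.7045
step 6: x_pred=-4.4542  r=-0.5358  x^+=-4.8480  v^+=-3.5886  a^+=-0.8256
step 7: x_pred=-10.1642  r=9.7942  x^+=-2.9655  v^+=-1.4420  a^+=1.3874
step 8: x_pred=-3.6713  r=8.4613  x^+=2.5478  v^+=3.1223  a^+=3.2992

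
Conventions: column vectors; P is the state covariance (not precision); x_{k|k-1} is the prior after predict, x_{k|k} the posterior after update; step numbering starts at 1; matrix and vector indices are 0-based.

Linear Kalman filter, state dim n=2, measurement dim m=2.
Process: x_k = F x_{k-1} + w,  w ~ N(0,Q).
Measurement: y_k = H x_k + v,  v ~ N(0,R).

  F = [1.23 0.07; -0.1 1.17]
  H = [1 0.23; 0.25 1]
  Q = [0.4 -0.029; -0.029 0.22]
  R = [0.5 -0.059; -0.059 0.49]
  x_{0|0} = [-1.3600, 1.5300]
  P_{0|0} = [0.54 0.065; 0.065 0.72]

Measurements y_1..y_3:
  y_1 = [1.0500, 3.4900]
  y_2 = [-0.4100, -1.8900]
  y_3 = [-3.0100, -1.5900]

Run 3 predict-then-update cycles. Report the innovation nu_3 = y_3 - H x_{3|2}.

innov = [-2.6284, -2.0606]

step 1: x^-=[-1.5657, 1.9261]  P^-=[1.2317 0.0566; 0.0566 1.1958]  S=[1.8210 0.5838; 0.5838 1.7911]  K=[0.6904 -0.0215; -0.0385 0.6881]  nu=[2.1727, 1.9553]  x^+=[-0.1077, 3.1879]  P^+=[0.3801 -0.1463; -0.1463 0.3760]
step 2: x^-=[0.0907, 3.7406]  P^-=[0.9518 -0.2545; -0.2545 0.7728]  S=[1.3756 0.0875; 0.0875 1.1950]  K=[0.6533 -0.0617; -0.0940 0.6003]  nu=[-1.3611, -5.6533]  x^+=[-0.4495, 0.4749]  P^+=[0.3672 -0.1606; -0.1606 0.3398]
step 3: x^-=[-0.5197, 0.6005]  P^-=[0.9296 -0.2763; -0.2763 0.7265]  S=[1.3409 0.0483; 0.0483 1.1364]  K=[0.6482 -0.0662; -0.1024 0.5828]  nu=[-2.6284, -2.0606]  x^+=[-2.0871, -0.3312]  P^+=[0.3653 -0.1620; -0.1620 0.3321]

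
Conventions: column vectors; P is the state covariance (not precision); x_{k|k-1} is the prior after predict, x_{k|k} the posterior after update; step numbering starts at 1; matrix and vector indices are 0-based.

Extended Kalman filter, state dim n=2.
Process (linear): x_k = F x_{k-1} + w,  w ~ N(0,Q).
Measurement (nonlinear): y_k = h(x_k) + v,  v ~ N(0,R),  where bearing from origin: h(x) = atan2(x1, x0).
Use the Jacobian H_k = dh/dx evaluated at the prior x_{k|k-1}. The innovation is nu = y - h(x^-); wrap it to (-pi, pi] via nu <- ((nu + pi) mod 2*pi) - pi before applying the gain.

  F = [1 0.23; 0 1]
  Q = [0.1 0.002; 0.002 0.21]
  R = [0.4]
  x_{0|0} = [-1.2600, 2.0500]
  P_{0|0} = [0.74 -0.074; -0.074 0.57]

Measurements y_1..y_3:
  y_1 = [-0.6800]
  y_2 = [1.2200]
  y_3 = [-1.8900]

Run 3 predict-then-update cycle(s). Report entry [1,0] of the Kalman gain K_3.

K[1,0] = 0.2340

step 1: x^-=[-0.7885, 2.0500]  P^-=[0.8361 0.0591; 0.0591 0.7800]  H_jac=[-0.4249 -0.1634]  S=[0.5800]  K=[-0.6292; -0.2631]  nu=[-2.6180]  x^+=[0.8588, 2.7388]  P^+=[0.6065 -0.0369; -0.0369 0.7399]
step 2: x^-=[1.4887, 2.7388]  P^-=[0.7286 0.1352; 0.1352 0.9499]  H_jac=[-0.2819 0.1532]  S=[0.4685]  K=[-0.3941; 0.2292]  nu=[0.1471]  x^+=[1.4307, 2.7725]  P^+=[0.6559 0.1776; 0.1776 0.9252]
step 3: x^-=[2.0684, 2.7725]  P^-=[0.8865 0.3924; 0.3924 1.1352]  H_jac=[-0.2317 0.1729]  S=[0.4501]  K=[-0.3057; 0.2340]  nu=[-2.8198]  x^+=[2.9304, 2.1126]  P^+=[0.8444 0.4246; 0.4246 1.1106]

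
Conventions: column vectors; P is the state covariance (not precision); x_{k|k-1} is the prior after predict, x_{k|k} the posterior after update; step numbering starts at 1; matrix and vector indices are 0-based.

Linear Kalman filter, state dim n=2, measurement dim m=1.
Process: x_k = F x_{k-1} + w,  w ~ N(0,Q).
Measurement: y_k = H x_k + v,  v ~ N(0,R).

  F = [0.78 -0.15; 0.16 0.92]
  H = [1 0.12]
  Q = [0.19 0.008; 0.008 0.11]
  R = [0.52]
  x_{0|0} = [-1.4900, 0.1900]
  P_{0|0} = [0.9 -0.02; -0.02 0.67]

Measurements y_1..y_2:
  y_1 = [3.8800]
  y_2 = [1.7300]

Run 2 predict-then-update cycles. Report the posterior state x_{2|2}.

x_post = [1.4855, 0.5825]

step 1: x^-=[-1.1907, -0.0636]  P^-=[0.7573 0.0140; 0.0140 0.6942]  S=[1.2907]  K=[0.5881; 0.0754]  nu=[5.0783]  x^+=[1.7957, 0.3192]  P^+=[0.3110 -0.0432; -0.0432 0.6869]
step 2: x^-=[1.3527, 0.5810]  P^-=[0.4048 -0.0780; -0.0780 0.6866]  S=[0.9159]  K=[0.4317; 0.0048]  nu=[0.3075]  x^+=[1.4855, 0.5825]  P^+=[0.2341 -0.0799; -0.0799 0.6866]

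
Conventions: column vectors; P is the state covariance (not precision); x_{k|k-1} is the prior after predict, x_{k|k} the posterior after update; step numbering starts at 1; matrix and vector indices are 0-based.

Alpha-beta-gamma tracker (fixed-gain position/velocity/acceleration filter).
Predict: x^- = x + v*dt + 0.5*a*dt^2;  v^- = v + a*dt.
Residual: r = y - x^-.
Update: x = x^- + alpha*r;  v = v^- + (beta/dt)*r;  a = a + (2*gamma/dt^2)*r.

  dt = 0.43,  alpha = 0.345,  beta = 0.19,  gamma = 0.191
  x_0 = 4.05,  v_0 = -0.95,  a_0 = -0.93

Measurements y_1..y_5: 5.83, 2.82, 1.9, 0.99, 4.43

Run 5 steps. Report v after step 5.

step 1: x_pred=3.5555  r=2.2745  x^+=4.3402  v^+=-0.3449  a^+=3.7690
step 2: x_pred=4.5404  r=-1.7204  x^+=3.9468  v^+=0.5156  a^+=0.2148
step 3: x_pred=4.1884  r=-2.2884  x^+=3.3989  v^+=-0.4032  a^+=-4.5130
step 4: x_pred=2.8083  r=-1.8183  x^+=2.1810  v^+=-3.1472  a^+=-8.2696
step 5: x_pred=0.0632  r=4.3668  x^+=1.5697  v^+=-4.7736  a^+=0.7522

v_post = -4.7736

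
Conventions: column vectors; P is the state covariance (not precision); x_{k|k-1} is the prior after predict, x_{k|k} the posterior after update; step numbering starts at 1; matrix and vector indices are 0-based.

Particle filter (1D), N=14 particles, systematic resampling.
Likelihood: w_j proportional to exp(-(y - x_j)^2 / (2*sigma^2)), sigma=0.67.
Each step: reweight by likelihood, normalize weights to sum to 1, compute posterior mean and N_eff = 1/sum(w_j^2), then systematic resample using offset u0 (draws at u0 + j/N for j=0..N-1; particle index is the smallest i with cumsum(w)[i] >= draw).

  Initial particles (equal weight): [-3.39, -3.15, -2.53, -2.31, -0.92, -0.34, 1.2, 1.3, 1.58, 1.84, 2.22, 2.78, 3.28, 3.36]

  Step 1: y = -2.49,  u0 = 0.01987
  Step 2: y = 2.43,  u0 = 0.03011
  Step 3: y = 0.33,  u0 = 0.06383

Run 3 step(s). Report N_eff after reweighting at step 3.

step 1: w=[0.1328, 0.2016, 0.3269, 0.3158, 0.0210, 0.0019, 0.0000, 0.0000, 0.0000, 0.0000, 0.0000, 0.0000, 0.0000, 0.0000]  mean=-2.6617  Neff=3.7694  idx=[0, 0, 1, 1, 1, 2, 2, 2, 2, 3, 3, 3, 3, 3]
step 2: w=[0.0000, 0.0000, 0.0000, 0.0000, 0.0000, 0.0173, 0.0173, 0.0173, 0.0173, 0.1862, 0.1862, 0.1862, 0.1862, 0.1862]  mean=-2.3252  Neff=5.7312  idx=[6, 9, 9, 9, 10, 10, 11, 11, 11, 12, 12, 13, 13, 13]
step 3: w=[0.0196, 0.0754, 0.0754, 0.0754, 0.0754, 0.0754, 0.0754, 0.0754, 0.0754, 0.0754, 0.0754, 0.0754, 0.0754, 0.0754]  mean=-2.3143  Neff=13.4550  idx=[1, 2, 3, 4, 5, 6, 7, 8, 9, 10, 11, 12, 12, 13]

N_eff = 13.4550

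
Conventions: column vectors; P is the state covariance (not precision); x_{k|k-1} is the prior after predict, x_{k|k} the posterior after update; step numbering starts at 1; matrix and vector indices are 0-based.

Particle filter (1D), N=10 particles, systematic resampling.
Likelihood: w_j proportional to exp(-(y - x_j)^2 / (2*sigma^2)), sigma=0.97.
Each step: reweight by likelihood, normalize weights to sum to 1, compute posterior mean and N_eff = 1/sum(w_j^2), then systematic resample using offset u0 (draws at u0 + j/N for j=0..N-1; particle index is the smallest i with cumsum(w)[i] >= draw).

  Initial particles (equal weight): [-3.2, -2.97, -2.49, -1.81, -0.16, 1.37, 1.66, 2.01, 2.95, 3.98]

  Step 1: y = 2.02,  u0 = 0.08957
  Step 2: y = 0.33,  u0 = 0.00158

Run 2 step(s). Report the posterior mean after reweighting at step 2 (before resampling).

post_mean = 1.6239

step 1: w=[0.0000, 0.0000, 0.0000, 0.0001, 0.0224, 0.2235, 0.2612, 0.2798, 0.1767, 0.0363]  mean=1.9641  Neff=4.3575  idx=[5, 5, 6, 6, 6, 7, 7, 8, 8, 9]
step 2: w=[0.2012, 0.2012, 0.1397, 0.1397, 0.1397, 0.0798, 0.0798, 0.0093, 0.0093, 0.0003]  mean=1.6239  Neff=6.5606  idx=[0, 0, 1, 1, 1, 2, 3, 4, 4, 6]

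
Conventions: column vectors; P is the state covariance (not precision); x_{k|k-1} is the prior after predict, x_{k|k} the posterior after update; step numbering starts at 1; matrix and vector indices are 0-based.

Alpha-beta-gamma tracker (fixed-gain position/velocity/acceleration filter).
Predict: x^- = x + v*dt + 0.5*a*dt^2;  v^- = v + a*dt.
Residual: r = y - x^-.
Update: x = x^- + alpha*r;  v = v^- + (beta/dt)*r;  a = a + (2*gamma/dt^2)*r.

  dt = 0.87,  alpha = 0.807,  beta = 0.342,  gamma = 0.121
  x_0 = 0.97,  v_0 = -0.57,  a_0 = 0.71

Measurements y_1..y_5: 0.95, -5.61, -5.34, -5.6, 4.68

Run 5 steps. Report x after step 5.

step 1: x_pred=0.7428  r=0.2072  x^+=0.9100  v^+=0.1292  a^+=0.7762
step 2: x_pred=1.3161  r=-6.9261  x^+=-4.2733  v^+=-1.9182  a^+=-1.4382
step 3: x_pred=-6.4864  r=1.1464  x^+=-5.5613  v^+=-2.7188  a^+=-1.0717
step 4: x_pred=-8.3322  r=2.7322  x^+=-6.1273  v^+=-2.5771  a^+=-0.1981
step 5: x_pred=-8.4444  r=13.1244  x^+=2.1470  v^+=2.4097  a^+=3.9981

x_post = 2.1470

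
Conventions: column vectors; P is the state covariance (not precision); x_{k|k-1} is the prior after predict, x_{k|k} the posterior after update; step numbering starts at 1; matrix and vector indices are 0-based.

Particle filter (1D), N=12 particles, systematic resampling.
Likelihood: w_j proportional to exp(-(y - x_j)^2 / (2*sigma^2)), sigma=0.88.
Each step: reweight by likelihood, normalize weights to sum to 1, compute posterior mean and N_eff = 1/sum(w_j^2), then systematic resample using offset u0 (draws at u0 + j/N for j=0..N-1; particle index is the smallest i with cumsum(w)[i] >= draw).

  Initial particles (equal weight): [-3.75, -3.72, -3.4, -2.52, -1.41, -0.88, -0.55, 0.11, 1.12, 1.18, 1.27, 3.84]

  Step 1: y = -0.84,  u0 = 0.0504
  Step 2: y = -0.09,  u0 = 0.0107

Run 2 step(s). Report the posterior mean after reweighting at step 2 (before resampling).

step 1: w=[0.0011, 0.0013, 0.0039, 0.0435, 0.2184, 0.2691, 0.2551, 0.1504, 0.0225, 0.0193, 0.0152, 0.0000]  mean=-0.7332  Neff=4.7425  idx=[4, 4, 4, 5, 5, 5, 6, 6, 6, 7, 7, 9]
step 2: w=[0.0411, 0.0411, 0.0411, 0.0846, 0.0846, 0.0846, 0.1104, 0.1104, 0.1104, 0.1234, 0.1234, 0.0447]  mean=-0.4996  Neff=10.4608  idx=[0, 2, 3, 4, 5, 6, 7, 7, 8, 9, 10, 10]

post_mean = -0.4996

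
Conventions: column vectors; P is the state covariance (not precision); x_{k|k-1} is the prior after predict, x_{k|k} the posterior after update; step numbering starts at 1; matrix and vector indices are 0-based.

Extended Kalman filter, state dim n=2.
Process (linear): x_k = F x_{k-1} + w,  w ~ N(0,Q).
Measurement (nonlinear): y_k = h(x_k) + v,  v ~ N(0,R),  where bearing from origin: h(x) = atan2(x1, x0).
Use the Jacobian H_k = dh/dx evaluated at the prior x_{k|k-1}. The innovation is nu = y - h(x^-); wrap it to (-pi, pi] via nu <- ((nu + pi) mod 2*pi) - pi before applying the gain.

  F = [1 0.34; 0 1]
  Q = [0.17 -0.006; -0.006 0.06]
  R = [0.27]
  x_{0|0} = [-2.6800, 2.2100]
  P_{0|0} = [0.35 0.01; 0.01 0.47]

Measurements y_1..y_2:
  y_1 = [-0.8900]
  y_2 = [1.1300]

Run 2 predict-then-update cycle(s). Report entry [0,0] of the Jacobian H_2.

step 1: x^-=[-1.9286, 2.2100]  P^-=[0.5811 0.1638; 0.1638 0.5300]  H_jac=[-0.2569 -0.2242]  S=[0.3538]  K=[-0.5256; -0.4547]  nu=[3.1049]  x^+=[-3.5607, 0.7983]  P^+=[0.4834 0.0792; 0.0792 0.4569]
step 2: x^-=[-3.2892, 0.7983]  P^-=[0.7601 0.2286; 0.2286 0.5169]  H_jac=[-0.0697 -0.2871]  S=[0.3254]  K=[-0.3644; -0.5049]  nu=[-1.7735]  x^+=[-2.6430, 1.6938]  P^+=[0.7168 0.1687; 0.1687 0.4339]

H_jac[0,0] = -0.0697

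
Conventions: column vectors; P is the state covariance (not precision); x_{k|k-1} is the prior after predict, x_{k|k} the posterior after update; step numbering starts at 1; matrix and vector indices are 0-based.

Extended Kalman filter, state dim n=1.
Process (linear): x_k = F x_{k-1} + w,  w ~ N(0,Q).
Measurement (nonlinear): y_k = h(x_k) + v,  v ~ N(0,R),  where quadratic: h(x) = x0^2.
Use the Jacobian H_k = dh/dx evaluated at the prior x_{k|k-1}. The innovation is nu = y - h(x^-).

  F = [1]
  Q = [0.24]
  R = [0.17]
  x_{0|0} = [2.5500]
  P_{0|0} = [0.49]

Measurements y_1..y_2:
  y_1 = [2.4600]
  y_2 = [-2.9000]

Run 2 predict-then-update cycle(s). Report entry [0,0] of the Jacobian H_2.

H_jac[0,0] = 3.5288

step 1: x^-=[2.5500]  P^-=[0.7300]  H_jac=[5.1000]  S=[19.1573]  K=[0.1943]  nu=[-4.0425]  x^+=[1.7644]  P^+=[0.0065]
step 2: x^-=[1.7644]  P^-=[0.2465]  H_jac=[3.5288]  S=[3.2392]  K=[0.2685]  nu=[-6.0131]  x^+=[0.1498]  P^+=[0.0129]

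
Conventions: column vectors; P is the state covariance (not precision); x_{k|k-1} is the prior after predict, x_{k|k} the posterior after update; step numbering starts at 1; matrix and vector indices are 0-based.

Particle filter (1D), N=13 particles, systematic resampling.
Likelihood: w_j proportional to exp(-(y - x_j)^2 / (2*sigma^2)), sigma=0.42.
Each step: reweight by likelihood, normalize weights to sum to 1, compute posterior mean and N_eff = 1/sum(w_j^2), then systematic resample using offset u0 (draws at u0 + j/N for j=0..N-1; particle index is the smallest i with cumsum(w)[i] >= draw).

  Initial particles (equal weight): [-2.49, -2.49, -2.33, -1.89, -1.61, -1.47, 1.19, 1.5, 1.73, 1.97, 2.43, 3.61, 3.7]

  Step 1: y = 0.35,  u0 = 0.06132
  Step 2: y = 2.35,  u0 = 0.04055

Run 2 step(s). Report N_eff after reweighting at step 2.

N_eff = 4.3900

step 1: w=[0.0000, 0.0000, 0.0000, 0.0000, 0.0001, 0.0005, 0.8247, 0.1435, 0.0276, 0.0036, 0.0000, 0.0000, 0.0000]  mean=1.2505  Neff=1.4256  idx=[6, 6, 6, 6, 6, 6, 6, 6, 6, 6, 7, 7, 8]
step 2: w=[0.0271, 0.0271, 0.0271, 0.0271, 0.0271, 0.0271, 0.0271, 0.0271, 0.0271, 0.0271, 0.1583, 0.1583, 0.4127]  mean=1.5110  Neff=4.3900  idx=[1, 4, 7, 10, 10, 10, 11, 11, 12, 12, 12, 12, 12]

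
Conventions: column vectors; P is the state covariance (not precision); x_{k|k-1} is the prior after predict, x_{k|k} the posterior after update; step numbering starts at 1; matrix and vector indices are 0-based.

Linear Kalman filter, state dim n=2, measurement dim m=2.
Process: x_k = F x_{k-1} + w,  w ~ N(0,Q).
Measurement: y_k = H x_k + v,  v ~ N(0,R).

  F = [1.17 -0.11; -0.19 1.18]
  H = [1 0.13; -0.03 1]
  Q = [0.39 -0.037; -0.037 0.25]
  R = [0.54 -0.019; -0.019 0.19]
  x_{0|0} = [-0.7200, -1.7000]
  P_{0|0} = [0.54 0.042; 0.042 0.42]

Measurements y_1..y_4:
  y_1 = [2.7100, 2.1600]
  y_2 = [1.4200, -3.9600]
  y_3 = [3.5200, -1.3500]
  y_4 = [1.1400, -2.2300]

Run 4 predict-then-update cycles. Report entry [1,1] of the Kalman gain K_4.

K[1,1] = 0.7038

step 1: x^-=[-0.6554, -1.8692]  P^-=[1.1235 -0.1527; -0.1527 0.8355]  S=[1.6379 -0.0962; -0.0962 1.0356]  K=[0.6669 -0.1180; 0.0208 0.8131]  nu=[3.6084, 4.0095]  x^+=[1.2776, 1.4660]  P^+=[0.3655 -0.0241; -0.0241 0.1534]
step 2: x^-=[1.3336, 1.4872]  P^-=[0.8984 -0.1720; -0.1720 0.4876]  S=[1.4019 -0.1539; -0.1539 0.6887]  K=[0.6081 -0.1530; 0.0011 0.7157]  nu=[-0.1069, -5.4072]  x^+=[2.0958, -2.3828]  P^+=[0.3352 -0.0306; -0.0306 0.1350]
step 3: x^-=[2.7142, -3.2099]  P^-=[0.8584 -0.1719; -0.1719 0.4638]  S=[1.3616 -0.1557; -0.1557 0.6649]  K=[0.5960 -0.1577; -0.0013 0.7050]  nu=[1.2231, 1.9413]  x^+=[3.1370, -1.8429]  P^+=[0.3289 -0.0314; -0.0314 0.1330]
step 4: x^-=[3.8731, -2.7706]  P^-=[0.8500 -0.1714; -0.1714 0.4612]  S=[1.3532 -0.1553; -0.1553 0.6623]  K=[0.5935 -0.1582; -0.0016 0.7038]  nu=[-2.3729, 0.6568]  x^+=[2.3609, -2.3046]  P^+=[0.3276 -0.0315; -0.0315 0.1328]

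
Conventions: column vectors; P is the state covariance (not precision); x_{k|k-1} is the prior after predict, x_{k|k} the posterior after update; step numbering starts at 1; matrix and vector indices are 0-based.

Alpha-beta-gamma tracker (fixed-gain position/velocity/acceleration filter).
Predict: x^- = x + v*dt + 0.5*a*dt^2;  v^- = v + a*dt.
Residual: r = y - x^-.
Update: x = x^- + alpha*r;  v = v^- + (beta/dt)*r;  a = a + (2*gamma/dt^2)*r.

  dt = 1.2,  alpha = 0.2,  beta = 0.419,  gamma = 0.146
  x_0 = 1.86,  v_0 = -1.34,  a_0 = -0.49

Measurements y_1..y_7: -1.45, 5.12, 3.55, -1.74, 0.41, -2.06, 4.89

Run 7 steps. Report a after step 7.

step 1: x_pred=-0.1008  r=-1.3492  x^+=-0.3706  v^+=-2.3991  a^+=-0.7636
step 2: x_pred=-3.7993  r=8.9193  x^+=-2.0155  v^+=-0.2011  a^+=1.0451
step 3: x_pred=-1.5043  r=5.0543  x^+=-0.4934  v^+=2.8178  a^+=2.0700
step 4: x_pred=4.3783  r=-6.1183  x^+=3.1546  v^+=3.1654  a^+=0.8293
step 5: x_pred=7.5503  r=-7.1403  x^+=6.1222  v^+=1.6675  a^+=-0.6186
step 6: x_pred=7.6778  r=-9.7378  x^+=5.7302  v^+=-2.4749  a^+=-2.5932
step 7: x_pred=0.8932  r=3.9968  x^+=1.6926  v^+=-4.1912  a^+=-1.7827

a_post = -1.7827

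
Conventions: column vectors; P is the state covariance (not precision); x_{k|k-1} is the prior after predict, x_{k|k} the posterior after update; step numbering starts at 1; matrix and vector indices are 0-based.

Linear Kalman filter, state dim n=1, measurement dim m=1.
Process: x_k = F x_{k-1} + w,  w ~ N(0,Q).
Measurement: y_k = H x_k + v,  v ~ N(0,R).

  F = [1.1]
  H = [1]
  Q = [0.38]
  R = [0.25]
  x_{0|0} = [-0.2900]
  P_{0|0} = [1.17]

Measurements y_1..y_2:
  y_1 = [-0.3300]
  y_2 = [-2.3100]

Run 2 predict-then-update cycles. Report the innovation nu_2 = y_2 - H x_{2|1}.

step 1: x^-=[-0.3190]  P^-=[1.7957]  S=[2.0457]  K=[0.8778]  nu=[-0.0110]  x^+=[-0.3287]  P^+=[0.2194]
step 2: x^-=[-0.3615]  P^-=[0.6455]  S=[0.8955]  K=[0.7208]  nu=[-1.9485]  x^+=[-1.7661]  P^+=[0.1802]

innov = [-1.9485]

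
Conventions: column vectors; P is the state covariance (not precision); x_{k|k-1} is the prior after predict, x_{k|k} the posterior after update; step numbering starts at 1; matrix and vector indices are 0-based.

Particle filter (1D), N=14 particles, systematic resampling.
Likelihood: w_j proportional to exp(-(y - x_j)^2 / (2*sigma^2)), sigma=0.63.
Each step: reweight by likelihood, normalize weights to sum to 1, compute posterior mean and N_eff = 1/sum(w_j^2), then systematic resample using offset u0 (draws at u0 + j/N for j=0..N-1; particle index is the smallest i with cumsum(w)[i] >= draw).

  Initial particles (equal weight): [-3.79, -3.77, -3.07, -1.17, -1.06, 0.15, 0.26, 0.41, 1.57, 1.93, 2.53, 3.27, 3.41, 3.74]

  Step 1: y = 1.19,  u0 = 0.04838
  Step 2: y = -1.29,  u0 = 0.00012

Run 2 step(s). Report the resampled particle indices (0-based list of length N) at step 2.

resampled_idx = [0, 0, 0, 0, 0, 1, 1, 2, 2, 2, 3, 3, 4, 5]

step 1: w=[0.0000, 0.0000, 0.0000, 0.0004, 0.0007, 0.1022, 0.1342, 0.1854, 0.3327, 0.2002, 0.0416, 0.0017, 0.0008, 0.0001]  mean=1.1478  Neff=4.6433  idx=[5, 6, 6, 7, 7, 7, 8, 8, 8, 8, 9, 9, 9, 10]
step 2: w=[0.2945, 0.1946, 0.1946, 0.1053, 0.1053, 0.1053, 0.0001, 0.0001, 0.0001, 0.0001, 0.0000, 0.0000, 0.0000, 0.0000]  mean=0.2757  Neff=5.1107  idx=[0, 0, 0, 0, 0, 1, 1, 2, 2, 2, 3, 3, 4, 5]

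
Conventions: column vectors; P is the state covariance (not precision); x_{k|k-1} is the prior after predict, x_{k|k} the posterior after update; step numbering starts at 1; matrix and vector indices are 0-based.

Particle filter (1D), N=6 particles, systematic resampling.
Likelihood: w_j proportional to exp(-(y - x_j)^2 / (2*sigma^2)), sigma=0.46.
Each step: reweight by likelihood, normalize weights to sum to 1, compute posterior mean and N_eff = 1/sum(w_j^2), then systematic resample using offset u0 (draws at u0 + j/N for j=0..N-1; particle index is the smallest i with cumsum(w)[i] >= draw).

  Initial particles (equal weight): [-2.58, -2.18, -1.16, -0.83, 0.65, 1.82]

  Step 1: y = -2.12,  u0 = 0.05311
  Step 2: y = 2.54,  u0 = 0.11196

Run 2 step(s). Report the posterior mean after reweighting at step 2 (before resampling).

step 1: w=[0.3504, 0.5728, 0.0655, 0.0113, 0.0000, 0.0000]  mean=-2.2381  Neff=2.1963  idx=[0, 0, 1, 1, 1, 1]
step 2: w=[0.0000, 0.0000, 0.2500, 0.2500, 0.2500, 0.2500]  mean=-2.1800  Neff=4.0004  idx=[2, 3, 3, 4, 5, 5]

post_mean = -2.1800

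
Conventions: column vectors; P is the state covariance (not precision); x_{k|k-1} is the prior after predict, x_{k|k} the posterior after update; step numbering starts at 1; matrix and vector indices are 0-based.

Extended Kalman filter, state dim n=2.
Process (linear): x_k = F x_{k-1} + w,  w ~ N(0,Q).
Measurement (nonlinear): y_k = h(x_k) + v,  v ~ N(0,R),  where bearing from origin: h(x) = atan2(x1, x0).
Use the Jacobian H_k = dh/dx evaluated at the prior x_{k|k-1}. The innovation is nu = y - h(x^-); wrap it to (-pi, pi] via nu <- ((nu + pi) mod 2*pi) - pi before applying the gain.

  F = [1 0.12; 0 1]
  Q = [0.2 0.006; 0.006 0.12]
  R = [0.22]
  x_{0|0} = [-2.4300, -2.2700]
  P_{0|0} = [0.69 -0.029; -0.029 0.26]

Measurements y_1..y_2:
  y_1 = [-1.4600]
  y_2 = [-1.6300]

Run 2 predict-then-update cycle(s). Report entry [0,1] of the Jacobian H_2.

H_jac[0,1] = -0.1943

step 1: x^-=[-2.7024, -2.2700]  P^-=[0.8868 0.0082; 0.0082 0.3800]  H_jac=[0.1822 -0.2170]  S=[0.2667]  K=[0.5993; -0.3035]  nu=[0.9829]  x^+=[-2.1133, -2.5684]  P^+=[0.7910 0.0567; 0.0567 0.3554]
step 2: x^-=[-2.4215, -2.5684]  P^-=[1.0097 0.1054; 0.1054 0.4754]  H_jac=[0.2061 -0.1943]  S=[0.2724]  K=[0.6888; -0.2594]  nu=[0.6968]  x^+=[-1.9415, -2.7491]  P^+=[0.8805 0.1541; 0.1541 0.4571]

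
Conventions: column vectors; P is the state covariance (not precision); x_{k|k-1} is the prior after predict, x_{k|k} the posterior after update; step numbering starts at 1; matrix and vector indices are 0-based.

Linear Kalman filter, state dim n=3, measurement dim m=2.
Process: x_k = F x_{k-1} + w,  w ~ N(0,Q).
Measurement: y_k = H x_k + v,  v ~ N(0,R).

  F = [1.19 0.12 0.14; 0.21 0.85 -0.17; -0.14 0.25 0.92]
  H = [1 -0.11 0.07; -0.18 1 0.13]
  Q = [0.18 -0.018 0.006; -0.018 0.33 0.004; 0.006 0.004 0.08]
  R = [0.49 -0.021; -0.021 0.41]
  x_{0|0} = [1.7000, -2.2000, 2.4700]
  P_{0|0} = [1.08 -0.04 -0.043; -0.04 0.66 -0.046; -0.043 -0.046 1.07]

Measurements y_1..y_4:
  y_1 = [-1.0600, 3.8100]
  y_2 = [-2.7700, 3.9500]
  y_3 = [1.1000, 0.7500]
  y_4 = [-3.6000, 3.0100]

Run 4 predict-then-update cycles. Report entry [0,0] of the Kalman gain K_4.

step 1: x^-=[2.1048, -1.9329, 1.4844]  P^-=[1.7126 0.2552 -0.0805; 0.2552 0.8875 -0.0955; -0.0805 -0.0955 1.0408]  S=[2.1525 -0.1720; -0.1720 1.2576]  K=[0.7845 0.0567; 0.1241 0.6763; 0.0048 0.0438]  nu=[-3.4813, 5.9288]  x^+=[-0.2899, 1.6444, 1.7272]  P^+=[0.3991 0.0898 -0.0858; 0.0898 0.3081 -0.1326; -0.0858 -0.1326 1.0384]
step 2: x^-=[0.0941, 1.0432, 2.0407]  P^-=[0.7625 0.1833 -0.0038; 0.1833 0.6767 -0.2273; -0.0038 -0.2273 0.9408]  S=[1.2280 -0.0503; -0.0503 1.0024]  K=[0.6074 0.0759; 0.1010 0.6177; 0.0667 -0.1007]  nu=[-2.8922, 2.6584]  x^+=[-1.4609, 2.3933, 1.5800]  P^+=[0.3083 0.0802 -0.0488; 0.0802 0.2879 -0.1717; -0.0488 -0.1717 0.9245]
step 3: x^-=[-1.2301, 1.4590, 2.2564]  P^-=[0.6397 0.1411 0.0275; 0.1411 0.6601 -0.2313; 0.0275 -0.2313 0.8145]  S=[1.1181 -0.0672; -0.0672 0.9923]  K=[0.5641 0.0679; 0.0837 0.6149; 0.0908 -0.1253]  nu=[2.3326, -1.2237]  x^+=[0.0026, 0.9017, 2.6215]  P^+=[0.2845 0.0705 -0.0257; 0.0705 0.2839 -0.1604; -0.0257 -0.1604 0.7882]
step 4: x^-=[0.4783, 0.3213, 2.6368]  P^-=[0.6087 0.1251 0.0375; 0.1251 0.6438 -0.1962; 0.0375 -0.1962 0.6984]  S=[1.0906 -0.0740; -0.0740 0.9876]  K=[0.5521 0.0620; 0.0785 0.6092; 0.0917 -0.1067]  nu=[-4.2276, 2.4320]  x^+=[-1.7048, 1.4710, 1.9895]  P^+=[0.2775 0.0658 -0.0152; 0.0658 0.2777 -0.1363; -0.0152 -0.1363 0.6765]

K[0,0] = 0.5521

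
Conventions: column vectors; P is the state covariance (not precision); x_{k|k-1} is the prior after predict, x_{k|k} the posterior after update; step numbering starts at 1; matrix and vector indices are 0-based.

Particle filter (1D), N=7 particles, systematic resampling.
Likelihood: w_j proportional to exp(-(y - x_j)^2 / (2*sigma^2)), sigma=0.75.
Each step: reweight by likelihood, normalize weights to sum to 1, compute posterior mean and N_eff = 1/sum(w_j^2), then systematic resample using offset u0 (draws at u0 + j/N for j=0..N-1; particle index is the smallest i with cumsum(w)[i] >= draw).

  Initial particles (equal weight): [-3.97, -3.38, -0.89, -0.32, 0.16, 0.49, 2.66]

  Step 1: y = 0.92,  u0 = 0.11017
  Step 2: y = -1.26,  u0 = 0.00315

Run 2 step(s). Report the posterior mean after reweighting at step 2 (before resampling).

post_mean = 0.0041

step 1: w=[0.0000, 0.0000, 0.0298, 0.1398, 0.3281, 0.4652, 0.0372]  mean=0.3080  Neff=2.8916  idx=[3, 4, 4, 5, 5, 5, 6]
step 2: w=[0.4623, 0.1689, 0.1689, 0.0666, 0.0666, 0.0666, 0.0000]  mean=0.0041  Neff=3.5201  idx=[0, 0, 0, 0, 1, 2, 3]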